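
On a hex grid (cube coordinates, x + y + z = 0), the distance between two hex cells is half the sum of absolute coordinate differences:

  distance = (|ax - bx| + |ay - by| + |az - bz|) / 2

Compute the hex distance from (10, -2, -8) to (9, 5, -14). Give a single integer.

|ax - bx| = |10 - 9| = 1
|ay - by| = |-2 - 5| = 7
|az - bz| = |-8 - (-14)| = 6
distance = (1 + 7 + 6) / 2 = 14 / 2 = 7

Answer: 7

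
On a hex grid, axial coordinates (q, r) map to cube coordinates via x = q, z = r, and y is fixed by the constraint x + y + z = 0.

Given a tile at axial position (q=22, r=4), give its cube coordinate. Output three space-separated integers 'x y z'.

x = q = 22
z = r = 4
y = -x - z = -(22) - (4) = -26

Answer: 22 -26 4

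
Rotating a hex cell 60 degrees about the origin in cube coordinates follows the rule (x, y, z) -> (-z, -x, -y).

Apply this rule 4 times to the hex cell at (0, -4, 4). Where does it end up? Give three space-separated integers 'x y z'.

Answer: 4 0 -4

Derivation:
Start: (0, -4, 4)
Step 1: (0, -4, 4) -> (-(4), -(0), -(-4)) = (-4, 0, 4)
Step 2: (-4, 0, 4) -> (-(4), -(-4), -(0)) = (-4, 4, 0)
Step 3: (-4, 4, 0) -> (-(0), -(-4), -(4)) = (0, 4, -4)
Step 4: (0, 4, -4) -> (-(-4), -(0), -(4)) = (4, 0, -4)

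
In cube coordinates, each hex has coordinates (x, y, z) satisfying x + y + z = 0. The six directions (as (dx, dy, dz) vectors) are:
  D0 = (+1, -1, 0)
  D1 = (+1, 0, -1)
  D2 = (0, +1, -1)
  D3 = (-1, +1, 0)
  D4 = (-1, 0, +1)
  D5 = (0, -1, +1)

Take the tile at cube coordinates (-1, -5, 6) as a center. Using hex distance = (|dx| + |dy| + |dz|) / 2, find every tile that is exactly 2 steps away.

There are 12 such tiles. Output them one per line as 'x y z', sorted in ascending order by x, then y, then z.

Walk ring at distance 2 from (-1, -5, 6):
Start at center + D4*2 = (-3, -5, 8)
  hex 0: (-3, -5, 8)
  hex 1: (-2, -6, 8)
  hex 2: (-1, -7, 8)
  hex 3: (0, -7, 7)
  hex 4: (1, -7, 6)
  hex 5: (1, -6, 5)
  hex 6: (1, -5, 4)
  hex 7: (0, -4, 4)
  hex 8: (-1, -3, 4)
  hex 9: (-2, -3, 5)
  hex 10: (-3, -3, 6)
  hex 11: (-3, -4, 7)
Sorted: 12 hexes.

Answer: -3 -5 8
-3 -4 7
-3 -3 6
-2 -6 8
-2 -3 5
-1 -7 8
-1 -3 4
0 -7 7
0 -4 4
1 -7 6
1 -6 5
1 -5 4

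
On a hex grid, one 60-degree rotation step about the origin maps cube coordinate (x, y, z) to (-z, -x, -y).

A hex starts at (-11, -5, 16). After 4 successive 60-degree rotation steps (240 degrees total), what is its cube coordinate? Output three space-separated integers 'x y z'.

Start: (-11, -5, 16)
Step 1: (-11, -5, 16) -> (-(16), -(-11), -(-5)) = (-16, 11, 5)
Step 2: (-16, 11, 5) -> (-(5), -(-16), -(11)) = (-5, 16, -11)
Step 3: (-5, 16, -11) -> (-(-11), -(-5), -(16)) = (11, 5, -16)
Step 4: (11, 5, -16) -> (-(-16), -(11), -(5)) = (16, -11, -5)

Answer: 16 -11 -5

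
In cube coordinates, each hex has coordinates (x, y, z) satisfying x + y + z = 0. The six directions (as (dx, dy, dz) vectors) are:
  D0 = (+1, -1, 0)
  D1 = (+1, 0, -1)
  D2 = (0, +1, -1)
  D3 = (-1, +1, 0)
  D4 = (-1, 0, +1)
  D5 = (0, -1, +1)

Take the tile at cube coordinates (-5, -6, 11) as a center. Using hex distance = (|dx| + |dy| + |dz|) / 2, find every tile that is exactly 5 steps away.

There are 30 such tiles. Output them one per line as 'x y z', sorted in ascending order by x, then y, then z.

Walk ring at distance 5 from (-5, -6, 11):
Start at center + D4*5 = (-10, -6, 16)
  hex 0: (-10, -6, 16)
  hex 1: (-9, -7, 16)
  hex 2: (-8, -8, 16)
  hex 3: (-7, -9, 16)
  hex 4: (-6, -10, 16)
  hex 5: (-5, -11, 16)
  hex 6: (-4, -11, 15)
  hex 7: (-3, -11, 14)
  hex 8: (-2, -11, 13)
  hex 9: (-1, -11, 12)
  hex 10: (0, -11, 11)
  hex 11: (0, -10, 10)
  hex 12: (0, -9, 9)
  hex 13: (0, -8, 8)
  hex 14: (0, -7, 7)
  hex 15: (0, -6, 6)
  hex 16: (-1, -5, 6)
  hex 17: (-2, -4, 6)
  hex 18: (-3, -3, 6)
  hex 19: (-4, -2, 6)
  hex 20: (-5, -1, 6)
  hex 21: (-6, -1, 7)
  hex 22: (-7, -1, 8)
  hex 23: (-8, -1, 9)
  hex 24: (-9, -1, 10)
  hex 25: (-10, -1, 11)
  hex 26: (-10, -2, 12)
  hex 27: (-10, -3, 13)
  hex 28: (-10, -4, 14)
  hex 29: (-10, -5, 15)
Sorted: 30 hexes.

Answer: -10 -6 16
-10 -5 15
-10 -4 14
-10 -3 13
-10 -2 12
-10 -1 11
-9 -7 16
-9 -1 10
-8 -8 16
-8 -1 9
-7 -9 16
-7 -1 8
-6 -10 16
-6 -1 7
-5 -11 16
-5 -1 6
-4 -11 15
-4 -2 6
-3 -11 14
-3 -3 6
-2 -11 13
-2 -4 6
-1 -11 12
-1 -5 6
0 -11 11
0 -10 10
0 -9 9
0 -8 8
0 -7 7
0 -6 6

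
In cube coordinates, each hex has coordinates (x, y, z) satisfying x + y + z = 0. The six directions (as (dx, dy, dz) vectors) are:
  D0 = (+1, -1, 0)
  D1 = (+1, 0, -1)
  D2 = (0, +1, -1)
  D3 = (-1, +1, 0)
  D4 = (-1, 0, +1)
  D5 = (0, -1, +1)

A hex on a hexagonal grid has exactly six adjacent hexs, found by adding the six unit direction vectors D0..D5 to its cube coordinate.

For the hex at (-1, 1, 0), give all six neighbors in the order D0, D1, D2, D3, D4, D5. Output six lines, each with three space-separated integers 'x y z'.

Center: (-1, 1, 0). Add each direction:
  D0: (-1, 1, 0) + (1, -1, 0) = (0, 0, 0)
  D1: (-1, 1, 0) + (1, 0, -1) = (0, 1, -1)
  D2: (-1, 1, 0) + (0, 1, -1) = (-1, 2, -1)
  D3: (-1, 1, 0) + (-1, 1, 0) = (-2, 2, 0)
  D4: (-1, 1, 0) + (-1, 0, 1) = (-2, 1, 1)
  D5: (-1, 1, 0) + (0, -1, 1) = (-1, 0, 1)

Answer: 0 0 0
0 1 -1
-1 2 -1
-2 2 0
-2 1 1
-1 0 1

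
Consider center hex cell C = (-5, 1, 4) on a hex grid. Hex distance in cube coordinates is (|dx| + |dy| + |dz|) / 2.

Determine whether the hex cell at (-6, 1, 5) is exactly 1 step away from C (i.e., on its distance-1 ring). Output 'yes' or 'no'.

Answer: yes

Derivation:
|px - cx| = |-6 - (-5)| = 1
|py - cy| = |1 - 1| = 0
|pz - cz| = |5 - 4| = 1
distance = (1+0+1)/2 = 2/2 = 1
radius = 1; distance == radius -> yes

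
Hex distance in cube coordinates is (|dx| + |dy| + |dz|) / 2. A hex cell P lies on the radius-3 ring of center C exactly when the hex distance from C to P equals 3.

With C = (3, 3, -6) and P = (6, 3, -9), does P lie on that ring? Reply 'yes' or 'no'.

Answer: yes

Derivation:
|px - cx| = |6 - 3| = 3
|py - cy| = |3 - 3| = 0
|pz - cz| = |-9 - (-6)| = 3
distance = (3+0+3)/2 = 6/2 = 3
radius = 3; distance == radius -> yes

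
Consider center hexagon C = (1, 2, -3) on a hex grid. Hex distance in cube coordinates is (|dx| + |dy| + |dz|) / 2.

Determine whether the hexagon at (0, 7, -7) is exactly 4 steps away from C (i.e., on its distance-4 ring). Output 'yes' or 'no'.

Answer: no

Derivation:
|px - cx| = |0 - 1| = 1
|py - cy| = |7 - 2| = 5
|pz - cz| = |-7 - (-3)| = 4
distance = (1+5+4)/2 = 10/2 = 5
radius = 4; distance != radius -> no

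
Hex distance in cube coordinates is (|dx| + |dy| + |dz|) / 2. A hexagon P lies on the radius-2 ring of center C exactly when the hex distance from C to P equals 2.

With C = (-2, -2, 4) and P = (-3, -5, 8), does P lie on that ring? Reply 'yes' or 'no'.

Answer: no

Derivation:
|px - cx| = |-3 - (-2)| = 1
|py - cy| = |-5 - (-2)| = 3
|pz - cz| = |8 - 4| = 4
distance = (1+3+4)/2 = 8/2 = 4
radius = 2; distance != radius -> no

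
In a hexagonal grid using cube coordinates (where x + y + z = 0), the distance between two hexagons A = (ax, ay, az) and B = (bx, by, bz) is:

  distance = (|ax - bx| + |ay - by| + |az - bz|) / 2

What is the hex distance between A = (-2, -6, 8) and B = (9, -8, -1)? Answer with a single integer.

Answer: 11

Derivation:
|ax - bx| = |-2 - 9| = 11
|ay - by| = |-6 - (-8)| = 2
|az - bz| = |8 - (-1)| = 9
distance = (11 + 2 + 9) / 2 = 22 / 2 = 11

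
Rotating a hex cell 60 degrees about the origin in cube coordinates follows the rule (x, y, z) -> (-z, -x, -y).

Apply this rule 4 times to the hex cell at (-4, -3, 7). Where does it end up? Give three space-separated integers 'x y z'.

Answer: 7 -4 -3

Derivation:
Start: (-4, -3, 7)
Step 1: (-4, -3, 7) -> (-(7), -(-4), -(-3)) = (-7, 4, 3)
Step 2: (-7, 4, 3) -> (-(3), -(-7), -(4)) = (-3, 7, -4)
Step 3: (-3, 7, -4) -> (-(-4), -(-3), -(7)) = (4, 3, -7)
Step 4: (4, 3, -7) -> (-(-7), -(4), -(3)) = (7, -4, -3)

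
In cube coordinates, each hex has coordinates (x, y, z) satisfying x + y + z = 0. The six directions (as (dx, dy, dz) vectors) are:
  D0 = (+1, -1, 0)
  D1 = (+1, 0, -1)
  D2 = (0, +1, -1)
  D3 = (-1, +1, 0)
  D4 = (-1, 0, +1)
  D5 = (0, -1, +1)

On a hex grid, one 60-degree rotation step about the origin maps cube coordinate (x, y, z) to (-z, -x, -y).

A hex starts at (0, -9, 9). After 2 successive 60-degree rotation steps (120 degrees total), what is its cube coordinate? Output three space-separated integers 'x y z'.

Start: (0, -9, 9)
Step 1: (0, -9, 9) -> (-(9), -(0), -(-9)) = (-9, 0, 9)
Step 2: (-9, 0, 9) -> (-(9), -(-9), -(0)) = (-9, 9, 0)

Answer: -9 9 0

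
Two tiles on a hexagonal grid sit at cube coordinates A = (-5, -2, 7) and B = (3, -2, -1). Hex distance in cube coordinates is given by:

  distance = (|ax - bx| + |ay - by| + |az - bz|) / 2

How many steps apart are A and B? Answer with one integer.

Answer: 8

Derivation:
|ax - bx| = |-5 - 3| = 8
|ay - by| = |-2 - (-2)| = 0
|az - bz| = |7 - (-1)| = 8
distance = (8 + 0 + 8) / 2 = 16 / 2 = 8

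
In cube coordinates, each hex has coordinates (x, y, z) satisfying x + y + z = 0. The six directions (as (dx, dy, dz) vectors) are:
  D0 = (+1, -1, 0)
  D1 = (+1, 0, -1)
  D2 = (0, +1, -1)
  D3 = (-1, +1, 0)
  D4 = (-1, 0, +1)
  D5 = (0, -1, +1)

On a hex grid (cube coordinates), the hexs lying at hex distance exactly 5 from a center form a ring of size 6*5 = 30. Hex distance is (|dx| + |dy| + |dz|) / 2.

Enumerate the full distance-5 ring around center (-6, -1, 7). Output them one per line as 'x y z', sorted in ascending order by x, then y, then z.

Answer: -11 -1 12
-11 0 11
-11 1 10
-11 2 9
-11 3 8
-11 4 7
-10 -2 12
-10 4 6
-9 -3 12
-9 4 5
-8 -4 12
-8 4 4
-7 -5 12
-7 4 3
-6 -6 12
-6 4 2
-5 -6 11
-5 3 2
-4 -6 10
-4 2 2
-3 -6 9
-3 1 2
-2 -6 8
-2 0 2
-1 -6 7
-1 -5 6
-1 -4 5
-1 -3 4
-1 -2 3
-1 -1 2

Derivation:
Walk ring at distance 5 from (-6, -1, 7):
Start at center + D4*5 = (-11, -1, 12)
  hex 0: (-11, -1, 12)
  hex 1: (-10, -2, 12)
  hex 2: (-9, -3, 12)
  hex 3: (-8, -4, 12)
  hex 4: (-7, -5, 12)
  hex 5: (-6, -6, 12)
  hex 6: (-5, -6, 11)
  hex 7: (-4, -6, 10)
  hex 8: (-3, -6, 9)
  hex 9: (-2, -6, 8)
  hex 10: (-1, -6, 7)
  hex 11: (-1, -5, 6)
  hex 12: (-1, -4, 5)
  hex 13: (-1, -3, 4)
  hex 14: (-1, -2, 3)
  hex 15: (-1, -1, 2)
  hex 16: (-2, 0, 2)
  hex 17: (-3, 1, 2)
  hex 18: (-4, 2, 2)
  hex 19: (-5, 3, 2)
  hex 20: (-6, 4, 2)
  hex 21: (-7, 4, 3)
  hex 22: (-8, 4, 4)
  hex 23: (-9, 4, 5)
  hex 24: (-10, 4, 6)
  hex 25: (-11, 4, 7)
  hex 26: (-11, 3, 8)
  hex 27: (-11, 2, 9)
  hex 28: (-11, 1, 10)
  hex 29: (-11, 0, 11)
Sorted: 30 hexes.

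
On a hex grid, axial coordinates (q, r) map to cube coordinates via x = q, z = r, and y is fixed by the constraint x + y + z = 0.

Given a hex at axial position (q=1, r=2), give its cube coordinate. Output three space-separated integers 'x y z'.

x = q = 1
z = r = 2
y = -x - z = -(1) - (2) = -3

Answer: 1 -3 2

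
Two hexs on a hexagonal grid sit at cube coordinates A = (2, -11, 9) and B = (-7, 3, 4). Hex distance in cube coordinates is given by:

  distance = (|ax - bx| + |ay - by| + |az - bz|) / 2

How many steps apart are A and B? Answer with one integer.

|ax - bx| = |2 - (-7)| = 9
|ay - by| = |-11 - 3| = 14
|az - bz| = |9 - 4| = 5
distance = (9 + 14 + 5) / 2 = 28 / 2 = 14

Answer: 14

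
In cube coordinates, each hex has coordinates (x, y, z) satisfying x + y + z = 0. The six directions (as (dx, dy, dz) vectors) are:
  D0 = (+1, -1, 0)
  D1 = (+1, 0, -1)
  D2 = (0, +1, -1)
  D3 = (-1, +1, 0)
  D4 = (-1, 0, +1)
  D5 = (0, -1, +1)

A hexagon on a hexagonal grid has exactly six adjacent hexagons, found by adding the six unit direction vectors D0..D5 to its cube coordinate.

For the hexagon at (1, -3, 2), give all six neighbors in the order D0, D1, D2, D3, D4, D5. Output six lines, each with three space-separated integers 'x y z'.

Answer: 2 -4 2
2 -3 1
1 -2 1
0 -2 2
0 -3 3
1 -4 3

Derivation:
Center: (1, -3, 2). Add each direction:
  D0: (1, -3, 2) + (1, -1, 0) = (2, -4, 2)
  D1: (1, -3, 2) + (1, 0, -1) = (2, -3, 1)
  D2: (1, -3, 2) + (0, 1, -1) = (1, -2, 1)
  D3: (1, -3, 2) + (-1, 1, 0) = (0, -2, 2)
  D4: (1, -3, 2) + (-1, 0, 1) = (0, -3, 3)
  D5: (1, -3, 2) + (0, -1, 1) = (1, -4, 3)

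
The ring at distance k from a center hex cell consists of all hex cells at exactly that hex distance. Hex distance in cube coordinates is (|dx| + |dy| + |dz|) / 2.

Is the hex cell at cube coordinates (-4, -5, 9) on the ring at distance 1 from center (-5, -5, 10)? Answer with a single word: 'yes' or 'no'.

|px - cx| = |-4 - (-5)| = 1
|py - cy| = |-5 - (-5)| = 0
|pz - cz| = |9 - 10| = 1
distance = (1+0+1)/2 = 2/2 = 1
radius = 1; distance == radius -> yes

Answer: yes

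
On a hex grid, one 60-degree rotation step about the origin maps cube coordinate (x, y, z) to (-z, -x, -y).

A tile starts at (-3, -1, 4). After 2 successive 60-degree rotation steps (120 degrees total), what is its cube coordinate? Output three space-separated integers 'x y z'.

Answer: -1 4 -3

Derivation:
Start: (-3, -1, 4)
Step 1: (-3, -1, 4) -> (-(4), -(-3), -(-1)) = (-4, 3, 1)
Step 2: (-4, 3, 1) -> (-(1), -(-4), -(3)) = (-1, 4, -3)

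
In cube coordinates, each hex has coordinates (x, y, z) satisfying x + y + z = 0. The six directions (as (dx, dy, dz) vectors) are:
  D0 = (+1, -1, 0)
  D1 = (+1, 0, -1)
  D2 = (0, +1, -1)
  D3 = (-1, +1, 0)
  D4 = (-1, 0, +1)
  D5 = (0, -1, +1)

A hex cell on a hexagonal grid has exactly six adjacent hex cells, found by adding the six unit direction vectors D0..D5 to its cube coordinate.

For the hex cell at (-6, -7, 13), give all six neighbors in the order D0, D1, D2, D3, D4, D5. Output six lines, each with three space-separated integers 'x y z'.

Answer: -5 -8 13
-5 -7 12
-6 -6 12
-7 -6 13
-7 -7 14
-6 -8 14

Derivation:
Center: (-6, -7, 13). Add each direction:
  D0: (-6, -7, 13) + (1, -1, 0) = (-5, -8, 13)
  D1: (-6, -7, 13) + (1, 0, -1) = (-5, -7, 12)
  D2: (-6, -7, 13) + (0, 1, -1) = (-6, -6, 12)
  D3: (-6, -7, 13) + (-1, 1, 0) = (-7, -6, 13)
  D4: (-6, -7, 13) + (-1, 0, 1) = (-7, -7, 14)
  D5: (-6, -7, 13) + (0, -1, 1) = (-6, -8, 14)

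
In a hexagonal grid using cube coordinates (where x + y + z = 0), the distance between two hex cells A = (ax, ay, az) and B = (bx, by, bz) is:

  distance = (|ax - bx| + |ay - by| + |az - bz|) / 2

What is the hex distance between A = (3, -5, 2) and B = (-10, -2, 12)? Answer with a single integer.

|ax - bx| = |3 - (-10)| = 13
|ay - by| = |-5 - (-2)| = 3
|az - bz| = |2 - 12| = 10
distance = (13 + 3 + 10) / 2 = 26 / 2 = 13

Answer: 13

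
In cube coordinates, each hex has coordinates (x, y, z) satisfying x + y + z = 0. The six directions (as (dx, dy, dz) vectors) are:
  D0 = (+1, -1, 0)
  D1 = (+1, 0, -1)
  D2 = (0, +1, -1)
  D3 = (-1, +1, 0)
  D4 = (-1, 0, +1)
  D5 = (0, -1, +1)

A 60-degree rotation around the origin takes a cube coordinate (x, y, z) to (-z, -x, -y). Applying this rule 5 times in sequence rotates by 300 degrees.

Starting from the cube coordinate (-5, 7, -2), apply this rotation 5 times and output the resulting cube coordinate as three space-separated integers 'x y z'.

Answer: -7 2 5

Derivation:
Start: (-5, 7, -2)
Step 1: (-5, 7, -2) -> (-(-2), -(-5), -(7)) = (2, 5, -7)
Step 2: (2, 5, -7) -> (-(-7), -(2), -(5)) = (7, -2, -5)
Step 3: (7, -2, -5) -> (-(-5), -(7), -(-2)) = (5, -7, 2)
Step 4: (5, -7, 2) -> (-(2), -(5), -(-7)) = (-2, -5, 7)
Step 5: (-2, -5, 7) -> (-(7), -(-2), -(-5)) = (-7, 2, 5)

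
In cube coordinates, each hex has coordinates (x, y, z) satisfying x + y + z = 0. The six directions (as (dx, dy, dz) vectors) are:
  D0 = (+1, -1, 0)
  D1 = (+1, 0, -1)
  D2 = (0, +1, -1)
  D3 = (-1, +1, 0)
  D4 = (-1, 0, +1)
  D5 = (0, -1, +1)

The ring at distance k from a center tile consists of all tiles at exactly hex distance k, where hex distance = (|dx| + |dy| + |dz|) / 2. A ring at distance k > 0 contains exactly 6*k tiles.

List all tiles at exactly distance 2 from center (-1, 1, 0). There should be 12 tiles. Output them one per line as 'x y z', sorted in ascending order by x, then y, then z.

Walk ring at distance 2 from (-1, 1, 0):
Start at center + D4*2 = (-3, 1, 2)
  hex 0: (-3, 1, 2)
  hex 1: (-2, 0, 2)
  hex 2: (-1, -1, 2)
  hex 3: (0, -1, 1)
  hex 4: (1, -1, 0)
  hex 5: (1, 0, -1)
  hex 6: (1, 1, -2)
  hex 7: (0, 2, -2)
  hex 8: (-1, 3, -2)
  hex 9: (-2, 3, -1)
  hex 10: (-3, 3, 0)
  hex 11: (-3, 2, 1)
Sorted: 12 hexes.

Answer: -3 1 2
-3 2 1
-3 3 0
-2 0 2
-2 3 -1
-1 -1 2
-1 3 -2
0 -1 1
0 2 -2
1 -1 0
1 0 -1
1 1 -2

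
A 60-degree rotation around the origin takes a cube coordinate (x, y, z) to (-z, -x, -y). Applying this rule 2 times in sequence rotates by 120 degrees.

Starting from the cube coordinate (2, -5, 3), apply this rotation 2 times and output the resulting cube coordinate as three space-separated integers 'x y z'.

Answer: -5 3 2

Derivation:
Start: (2, -5, 3)
Step 1: (2, -5, 3) -> (-(3), -(2), -(-5)) = (-3, -2, 5)
Step 2: (-3, -2, 5) -> (-(5), -(-3), -(-2)) = (-5, 3, 2)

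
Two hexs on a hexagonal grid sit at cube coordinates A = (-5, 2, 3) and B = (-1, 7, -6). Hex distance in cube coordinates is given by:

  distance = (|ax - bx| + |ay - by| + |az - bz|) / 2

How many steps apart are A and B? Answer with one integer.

Answer: 9

Derivation:
|ax - bx| = |-5 - (-1)| = 4
|ay - by| = |2 - 7| = 5
|az - bz| = |3 - (-6)| = 9
distance = (4 + 5 + 9) / 2 = 18 / 2 = 9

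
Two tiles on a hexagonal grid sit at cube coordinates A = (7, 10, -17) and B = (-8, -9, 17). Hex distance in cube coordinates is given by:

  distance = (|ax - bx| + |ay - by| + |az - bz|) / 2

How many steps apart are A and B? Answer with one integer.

|ax - bx| = |7 - (-8)| = 15
|ay - by| = |10 - (-9)| = 19
|az - bz| = |-17 - 17| = 34
distance = (15 + 19 + 34) / 2 = 68 / 2 = 34

Answer: 34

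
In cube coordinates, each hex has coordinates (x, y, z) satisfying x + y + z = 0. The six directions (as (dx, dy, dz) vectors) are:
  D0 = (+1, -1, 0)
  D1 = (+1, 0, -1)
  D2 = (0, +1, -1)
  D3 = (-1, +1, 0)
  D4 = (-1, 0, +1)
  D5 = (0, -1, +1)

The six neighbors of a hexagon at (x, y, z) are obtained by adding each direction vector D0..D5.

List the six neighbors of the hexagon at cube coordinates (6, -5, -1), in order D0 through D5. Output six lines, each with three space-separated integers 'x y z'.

Answer: 7 -6 -1
7 -5 -2
6 -4 -2
5 -4 -1
5 -5 0
6 -6 0

Derivation:
Center: (6, -5, -1). Add each direction:
  D0: (6, -5, -1) + (1, -1, 0) = (7, -6, -1)
  D1: (6, -5, -1) + (1, 0, -1) = (7, -5, -2)
  D2: (6, -5, -1) + (0, 1, -1) = (6, -4, -2)
  D3: (6, -5, -1) + (-1, 1, 0) = (5, -4, -1)
  D4: (6, -5, -1) + (-1, 0, 1) = (5, -5, 0)
  D5: (6, -5, -1) + (0, -1, 1) = (6, -6, 0)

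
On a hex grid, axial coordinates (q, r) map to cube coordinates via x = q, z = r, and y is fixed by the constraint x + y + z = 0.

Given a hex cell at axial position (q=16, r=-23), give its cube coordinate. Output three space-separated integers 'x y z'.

x = q = 16
z = r = -23
y = -x - z = -(16) - (-23) = 7

Answer: 16 7 -23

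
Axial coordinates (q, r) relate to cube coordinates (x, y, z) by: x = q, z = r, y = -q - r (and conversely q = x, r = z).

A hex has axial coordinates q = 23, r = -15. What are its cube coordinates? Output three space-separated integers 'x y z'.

Answer: 23 -8 -15

Derivation:
x = q = 23
z = r = -15
y = -x - z = -(23) - (-15) = -8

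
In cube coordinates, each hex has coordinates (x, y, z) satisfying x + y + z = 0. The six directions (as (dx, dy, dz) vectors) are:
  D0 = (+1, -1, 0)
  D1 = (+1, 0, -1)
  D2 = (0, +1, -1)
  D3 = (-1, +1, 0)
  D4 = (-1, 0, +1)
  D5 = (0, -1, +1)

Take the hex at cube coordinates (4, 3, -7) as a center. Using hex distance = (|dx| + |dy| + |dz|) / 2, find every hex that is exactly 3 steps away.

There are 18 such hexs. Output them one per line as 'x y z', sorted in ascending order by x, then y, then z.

Walk ring at distance 3 from (4, 3, -7):
Start at center + D4*3 = (1, 3, -4)
  hex 0: (1, 3, -4)
  hex 1: (2, 2, -4)
  hex 2: (3, 1, -4)
  hex 3: (4, 0, -4)
  hex 4: (5, 0, -5)
  hex 5: (6, 0, -6)
  hex 6: (7, 0, -7)
  hex 7: (7, 1, -8)
  hex 8: (7, 2, -9)
  hex 9: (7, 3, -10)
  hex 10: (6, 4, -10)
  hex 11: (5, 5, -10)
  hex 12: (4, 6, -10)
  hex 13: (3, 6, -9)
  hex 14: (2, 6, -8)
  hex 15: (1, 6, -7)
  hex 16: (1, 5, -6)
  hex 17: (1, 4, -5)
Sorted: 18 hexes.

Answer: 1 3 -4
1 4 -5
1 5 -6
1 6 -7
2 2 -4
2 6 -8
3 1 -4
3 6 -9
4 0 -4
4 6 -10
5 0 -5
5 5 -10
6 0 -6
6 4 -10
7 0 -7
7 1 -8
7 2 -9
7 3 -10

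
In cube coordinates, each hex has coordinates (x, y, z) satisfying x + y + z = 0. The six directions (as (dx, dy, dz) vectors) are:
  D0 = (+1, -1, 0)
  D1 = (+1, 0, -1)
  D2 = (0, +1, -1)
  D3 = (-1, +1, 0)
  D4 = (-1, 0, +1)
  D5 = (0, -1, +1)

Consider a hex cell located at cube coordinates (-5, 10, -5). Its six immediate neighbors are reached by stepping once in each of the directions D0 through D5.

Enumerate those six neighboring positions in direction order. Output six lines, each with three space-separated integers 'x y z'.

Answer: -4 9 -5
-4 10 -6
-5 11 -6
-6 11 -5
-6 10 -4
-5 9 -4

Derivation:
Center: (-5, 10, -5). Add each direction:
  D0: (-5, 10, -5) + (1, -1, 0) = (-4, 9, -5)
  D1: (-5, 10, -5) + (1, 0, -1) = (-4, 10, -6)
  D2: (-5, 10, -5) + (0, 1, -1) = (-5, 11, -6)
  D3: (-5, 10, -5) + (-1, 1, 0) = (-6, 11, -5)
  D4: (-5, 10, -5) + (-1, 0, 1) = (-6, 10, -4)
  D5: (-5, 10, -5) + (0, -1, 1) = (-5, 9, -4)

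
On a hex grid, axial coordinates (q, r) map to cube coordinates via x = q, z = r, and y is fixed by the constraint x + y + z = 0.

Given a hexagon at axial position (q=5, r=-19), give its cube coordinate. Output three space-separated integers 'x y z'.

Answer: 5 14 -19

Derivation:
x = q = 5
z = r = -19
y = -x - z = -(5) - (-19) = 14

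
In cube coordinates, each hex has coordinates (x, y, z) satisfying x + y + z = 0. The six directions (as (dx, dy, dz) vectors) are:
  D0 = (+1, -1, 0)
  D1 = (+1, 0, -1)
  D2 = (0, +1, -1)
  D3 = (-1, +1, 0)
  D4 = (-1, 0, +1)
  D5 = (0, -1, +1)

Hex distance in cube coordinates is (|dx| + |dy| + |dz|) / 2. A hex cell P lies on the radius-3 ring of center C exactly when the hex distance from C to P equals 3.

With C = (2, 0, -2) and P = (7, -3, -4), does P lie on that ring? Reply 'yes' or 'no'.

|px - cx| = |7 - 2| = 5
|py - cy| = |-3 - 0| = 3
|pz - cz| = |-4 - (-2)| = 2
distance = (5+3+2)/2 = 10/2 = 5
radius = 3; distance != radius -> no

Answer: no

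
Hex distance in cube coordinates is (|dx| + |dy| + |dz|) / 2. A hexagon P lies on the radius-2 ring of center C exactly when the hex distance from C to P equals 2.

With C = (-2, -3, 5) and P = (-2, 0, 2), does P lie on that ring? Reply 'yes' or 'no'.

Answer: no

Derivation:
|px - cx| = |-2 - (-2)| = 0
|py - cy| = |0 - (-3)| = 3
|pz - cz| = |2 - 5| = 3
distance = (0+3+3)/2 = 6/2 = 3
radius = 2; distance != radius -> no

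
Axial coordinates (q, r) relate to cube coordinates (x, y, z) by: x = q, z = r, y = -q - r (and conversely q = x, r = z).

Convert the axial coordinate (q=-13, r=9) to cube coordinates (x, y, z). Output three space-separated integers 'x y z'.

Answer: -13 4 9

Derivation:
x = q = -13
z = r = 9
y = -x - z = -(-13) - (9) = 4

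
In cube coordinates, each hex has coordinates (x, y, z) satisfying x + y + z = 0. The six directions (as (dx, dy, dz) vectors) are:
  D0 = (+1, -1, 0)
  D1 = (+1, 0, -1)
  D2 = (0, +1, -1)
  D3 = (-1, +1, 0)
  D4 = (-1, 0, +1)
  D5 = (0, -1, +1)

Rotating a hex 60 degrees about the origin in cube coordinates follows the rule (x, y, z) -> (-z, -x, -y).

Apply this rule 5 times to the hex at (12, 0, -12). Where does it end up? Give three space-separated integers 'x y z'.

Start: (12, 0, -12)
Step 1: (12, 0, -12) -> (-(-12), -(12), -(0)) = (12, -12, 0)
Step 2: (12, -12, 0) -> (-(0), -(12), -(-12)) = (0, -12, 12)
Step 3: (0, -12, 12) -> (-(12), -(0), -(-12)) = (-12, 0, 12)
Step 4: (-12, 0, 12) -> (-(12), -(-12), -(0)) = (-12, 12, 0)
Step 5: (-12, 12, 0) -> (-(0), -(-12), -(12)) = (0, 12, -12)

Answer: 0 12 -12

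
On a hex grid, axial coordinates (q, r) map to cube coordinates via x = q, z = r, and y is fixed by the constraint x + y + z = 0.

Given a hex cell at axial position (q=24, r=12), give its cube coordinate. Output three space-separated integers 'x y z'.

x = q = 24
z = r = 12
y = -x - z = -(24) - (12) = -36

Answer: 24 -36 12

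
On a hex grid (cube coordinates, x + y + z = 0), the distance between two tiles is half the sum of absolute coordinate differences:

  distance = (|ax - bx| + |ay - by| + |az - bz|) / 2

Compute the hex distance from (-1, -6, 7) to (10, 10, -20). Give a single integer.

Answer: 27

Derivation:
|ax - bx| = |-1 - 10| = 11
|ay - by| = |-6 - 10| = 16
|az - bz| = |7 - (-20)| = 27
distance = (11 + 16 + 27) / 2 = 54 / 2 = 27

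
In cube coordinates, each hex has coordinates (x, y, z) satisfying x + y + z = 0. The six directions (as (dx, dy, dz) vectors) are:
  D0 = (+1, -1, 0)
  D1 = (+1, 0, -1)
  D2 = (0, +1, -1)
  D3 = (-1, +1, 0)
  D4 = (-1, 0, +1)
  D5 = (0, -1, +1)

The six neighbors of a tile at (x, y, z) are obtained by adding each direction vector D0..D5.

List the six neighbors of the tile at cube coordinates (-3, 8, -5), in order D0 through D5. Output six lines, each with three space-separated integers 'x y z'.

Center: (-3, 8, -5). Add each direction:
  D0: (-3, 8, -5) + (1, -1, 0) = (-2, 7, -5)
  D1: (-3, 8, -5) + (1, 0, -1) = (-2, 8, -6)
  D2: (-3, 8, -5) + (0, 1, -1) = (-3, 9, -6)
  D3: (-3, 8, -5) + (-1, 1, 0) = (-4, 9, -5)
  D4: (-3, 8, -5) + (-1, 0, 1) = (-4, 8, -4)
  D5: (-3, 8, -5) + (0, -1, 1) = (-3, 7, -4)

Answer: -2 7 -5
-2 8 -6
-3 9 -6
-4 9 -5
-4 8 -4
-3 7 -4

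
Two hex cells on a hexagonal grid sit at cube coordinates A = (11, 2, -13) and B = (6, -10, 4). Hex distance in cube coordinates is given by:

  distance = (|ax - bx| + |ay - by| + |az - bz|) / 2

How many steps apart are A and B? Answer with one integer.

|ax - bx| = |11 - 6| = 5
|ay - by| = |2 - (-10)| = 12
|az - bz| = |-13 - 4| = 17
distance = (5 + 12 + 17) / 2 = 34 / 2 = 17

Answer: 17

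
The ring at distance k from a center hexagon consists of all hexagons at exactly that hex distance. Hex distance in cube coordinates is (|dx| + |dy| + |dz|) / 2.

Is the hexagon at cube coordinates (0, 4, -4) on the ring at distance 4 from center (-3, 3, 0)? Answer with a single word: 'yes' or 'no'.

Answer: yes

Derivation:
|px - cx| = |0 - (-3)| = 3
|py - cy| = |4 - 3| = 1
|pz - cz| = |-4 - 0| = 4
distance = (3+1+4)/2 = 8/2 = 4
radius = 4; distance == radius -> yes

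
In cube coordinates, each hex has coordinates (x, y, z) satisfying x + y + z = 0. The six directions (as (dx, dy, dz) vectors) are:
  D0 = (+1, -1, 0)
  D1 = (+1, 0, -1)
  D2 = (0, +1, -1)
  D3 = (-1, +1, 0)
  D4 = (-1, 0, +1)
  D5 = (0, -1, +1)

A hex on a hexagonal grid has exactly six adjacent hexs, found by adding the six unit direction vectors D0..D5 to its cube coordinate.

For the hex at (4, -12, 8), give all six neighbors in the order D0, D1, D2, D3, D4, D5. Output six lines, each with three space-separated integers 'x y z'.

Answer: 5 -13 8
5 -12 7
4 -11 7
3 -11 8
3 -12 9
4 -13 9

Derivation:
Center: (4, -12, 8). Add each direction:
  D0: (4, -12, 8) + (1, -1, 0) = (5, -13, 8)
  D1: (4, -12, 8) + (1, 0, -1) = (5, -12, 7)
  D2: (4, -12, 8) + (0, 1, -1) = (4, -11, 7)
  D3: (4, -12, 8) + (-1, 1, 0) = (3, -11, 8)
  D4: (4, -12, 8) + (-1, 0, 1) = (3, -12, 9)
  D5: (4, -12, 8) + (0, -1, 1) = (4, -13, 9)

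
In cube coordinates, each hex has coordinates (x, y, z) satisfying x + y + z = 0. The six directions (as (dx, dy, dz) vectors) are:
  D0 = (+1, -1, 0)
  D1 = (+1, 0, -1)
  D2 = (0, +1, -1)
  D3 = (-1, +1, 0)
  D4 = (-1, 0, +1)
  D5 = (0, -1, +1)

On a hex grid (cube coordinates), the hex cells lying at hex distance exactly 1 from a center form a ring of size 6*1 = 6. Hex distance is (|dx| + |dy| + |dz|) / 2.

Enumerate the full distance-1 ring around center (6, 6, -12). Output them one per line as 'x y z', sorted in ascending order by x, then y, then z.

Answer: 5 6 -11
5 7 -12
6 5 -11
6 7 -13
7 5 -12
7 6 -13

Derivation:
Walk ring at distance 1 from (6, 6, -12):
Start at center + D4*1 = (5, 6, -11)
  hex 0: (5, 6, -11)
  hex 1: (6, 5, -11)
  hex 2: (7, 5, -12)
  hex 3: (7, 6, -13)
  hex 4: (6, 7, -13)
  hex 5: (5, 7, -12)
Sorted: 6 hexes.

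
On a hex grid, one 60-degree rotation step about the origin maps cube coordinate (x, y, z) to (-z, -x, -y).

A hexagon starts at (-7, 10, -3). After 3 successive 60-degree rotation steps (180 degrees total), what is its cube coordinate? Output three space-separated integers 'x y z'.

Answer: 7 -10 3

Derivation:
Start: (-7, 10, -3)
Step 1: (-7, 10, -3) -> (-(-3), -(-7), -(10)) = (3, 7, -10)
Step 2: (3, 7, -10) -> (-(-10), -(3), -(7)) = (10, -3, -7)
Step 3: (10, -3, -7) -> (-(-7), -(10), -(-3)) = (7, -10, 3)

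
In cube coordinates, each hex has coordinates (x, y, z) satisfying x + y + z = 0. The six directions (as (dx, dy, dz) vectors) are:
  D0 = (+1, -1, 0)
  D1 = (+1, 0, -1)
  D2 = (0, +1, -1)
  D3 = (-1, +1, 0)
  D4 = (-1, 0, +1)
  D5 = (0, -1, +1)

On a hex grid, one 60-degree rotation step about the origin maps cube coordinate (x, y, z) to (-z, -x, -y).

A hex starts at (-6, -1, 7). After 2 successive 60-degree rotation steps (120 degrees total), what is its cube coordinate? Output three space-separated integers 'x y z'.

Answer: -1 7 -6

Derivation:
Start: (-6, -1, 7)
Step 1: (-6, -1, 7) -> (-(7), -(-6), -(-1)) = (-7, 6, 1)
Step 2: (-7, 6, 1) -> (-(1), -(-7), -(6)) = (-1, 7, -6)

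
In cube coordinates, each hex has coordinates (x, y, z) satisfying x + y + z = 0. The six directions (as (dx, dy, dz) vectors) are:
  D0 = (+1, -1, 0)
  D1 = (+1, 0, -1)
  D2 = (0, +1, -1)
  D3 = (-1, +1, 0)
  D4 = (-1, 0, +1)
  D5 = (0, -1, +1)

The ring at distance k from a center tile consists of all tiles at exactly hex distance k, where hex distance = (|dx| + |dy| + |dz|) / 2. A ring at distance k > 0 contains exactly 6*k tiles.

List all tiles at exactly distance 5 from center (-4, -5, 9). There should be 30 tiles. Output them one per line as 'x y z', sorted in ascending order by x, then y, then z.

Answer: -9 -5 14
-9 -4 13
-9 -3 12
-9 -2 11
-9 -1 10
-9 0 9
-8 -6 14
-8 0 8
-7 -7 14
-7 0 7
-6 -8 14
-6 0 6
-5 -9 14
-5 0 5
-4 -10 14
-4 0 4
-3 -10 13
-3 -1 4
-2 -10 12
-2 -2 4
-1 -10 11
-1 -3 4
0 -10 10
0 -4 4
1 -10 9
1 -9 8
1 -8 7
1 -7 6
1 -6 5
1 -5 4

Derivation:
Walk ring at distance 5 from (-4, -5, 9):
Start at center + D4*5 = (-9, -5, 14)
  hex 0: (-9, -5, 14)
  hex 1: (-8, -6, 14)
  hex 2: (-7, -7, 14)
  hex 3: (-6, -8, 14)
  hex 4: (-5, -9, 14)
  hex 5: (-4, -10, 14)
  hex 6: (-3, -10, 13)
  hex 7: (-2, -10, 12)
  hex 8: (-1, -10, 11)
  hex 9: (0, -10, 10)
  hex 10: (1, -10, 9)
  hex 11: (1, -9, 8)
  hex 12: (1, -8, 7)
  hex 13: (1, -7, 6)
  hex 14: (1, -6, 5)
  hex 15: (1, -5, 4)
  hex 16: (0, -4, 4)
  hex 17: (-1, -3, 4)
  hex 18: (-2, -2, 4)
  hex 19: (-3, -1, 4)
  hex 20: (-4, 0, 4)
  hex 21: (-5, 0, 5)
  hex 22: (-6, 0, 6)
  hex 23: (-7, 0, 7)
  hex 24: (-8, 0, 8)
  hex 25: (-9, 0, 9)
  hex 26: (-9, -1, 10)
  hex 27: (-9, -2, 11)
  hex 28: (-9, -3, 12)
  hex 29: (-9, -4, 13)
Sorted: 30 hexes.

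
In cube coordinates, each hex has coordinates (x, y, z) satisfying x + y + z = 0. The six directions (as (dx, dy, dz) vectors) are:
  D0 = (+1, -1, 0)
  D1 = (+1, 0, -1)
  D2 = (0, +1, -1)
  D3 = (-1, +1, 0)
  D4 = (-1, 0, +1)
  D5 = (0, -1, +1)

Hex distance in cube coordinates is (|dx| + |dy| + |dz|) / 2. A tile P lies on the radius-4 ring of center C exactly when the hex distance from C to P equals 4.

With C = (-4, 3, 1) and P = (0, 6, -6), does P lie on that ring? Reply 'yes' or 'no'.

|px - cx| = |0 - (-4)| = 4
|py - cy| = |6 - 3| = 3
|pz - cz| = |-6 - 1| = 7
distance = (4+3+7)/2 = 14/2 = 7
radius = 4; distance != radius -> no

Answer: no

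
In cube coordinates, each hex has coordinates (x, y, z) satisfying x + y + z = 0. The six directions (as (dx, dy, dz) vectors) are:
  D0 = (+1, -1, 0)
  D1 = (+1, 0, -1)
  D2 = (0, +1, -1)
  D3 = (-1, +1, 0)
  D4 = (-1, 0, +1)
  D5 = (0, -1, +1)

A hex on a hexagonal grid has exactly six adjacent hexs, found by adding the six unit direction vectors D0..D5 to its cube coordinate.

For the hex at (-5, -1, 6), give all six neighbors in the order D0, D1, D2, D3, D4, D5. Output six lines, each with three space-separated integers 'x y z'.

Center: (-5, -1, 6). Add each direction:
  D0: (-5, -1, 6) + (1, -1, 0) = (-4, -2, 6)
  D1: (-5, -1, 6) + (1, 0, -1) = (-4, -1, 5)
  D2: (-5, -1, 6) + (0, 1, -1) = (-5, 0, 5)
  D3: (-5, -1, 6) + (-1, 1, 0) = (-6, 0, 6)
  D4: (-5, -1, 6) + (-1, 0, 1) = (-6, -1, 7)
  D5: (-5, -1, 6) + (0, -1, 1) = (-5, -2, 7)

Answer: -4 -2 6
-4 -1 5
-5 0 5
-6 0 6
-6 -1 7
-5 -2 7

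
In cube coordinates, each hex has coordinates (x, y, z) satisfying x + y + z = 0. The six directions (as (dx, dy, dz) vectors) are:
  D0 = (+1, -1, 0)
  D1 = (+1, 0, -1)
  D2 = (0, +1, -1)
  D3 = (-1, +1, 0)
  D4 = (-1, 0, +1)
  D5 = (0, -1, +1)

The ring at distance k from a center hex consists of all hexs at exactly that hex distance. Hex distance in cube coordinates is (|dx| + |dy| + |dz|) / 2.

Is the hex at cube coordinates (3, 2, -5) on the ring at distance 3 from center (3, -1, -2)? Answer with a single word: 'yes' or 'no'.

|px - cx| = |3 - 3| = 0
|py - cy| = |2 - (-1)| = 3
|pz - cz| = |-5 - (-2)| = 3
distance = (0+3+3)/2 = 6/2 = 3
radius = 3; distance == radius -> yes

Answer: yes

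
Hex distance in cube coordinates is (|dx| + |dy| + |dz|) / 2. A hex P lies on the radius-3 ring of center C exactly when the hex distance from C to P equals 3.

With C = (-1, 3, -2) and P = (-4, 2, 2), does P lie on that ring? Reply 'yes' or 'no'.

|px - cx| = |-4 - (-1)| = 3
|py - cy| = |2 - 3| = 1
|pz - cz| = |2 - (-2)| = 4
distance = (3+1+4)/2 = 8/2 = 4
radius = 3; distance != radius -> no

Answer: no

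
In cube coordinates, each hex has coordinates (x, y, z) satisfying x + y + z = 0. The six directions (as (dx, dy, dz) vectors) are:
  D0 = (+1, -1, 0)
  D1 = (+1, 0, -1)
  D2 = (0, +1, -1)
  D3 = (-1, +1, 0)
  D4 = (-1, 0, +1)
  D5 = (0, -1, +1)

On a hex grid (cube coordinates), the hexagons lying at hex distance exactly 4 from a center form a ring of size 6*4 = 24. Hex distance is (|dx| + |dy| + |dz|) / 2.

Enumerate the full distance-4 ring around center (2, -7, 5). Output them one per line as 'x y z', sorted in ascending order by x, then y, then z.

Answer: -2 -7 9
-2 -6 8
-2 -5 7
-2 -4 6
-2 -3 5
-1 -8 9
-1 -3 4
0 -9 9
0 -3 3
1 -10 9
1 -3 2
2 -11 9
2 -3 1
3 -11 8
3 -4 1
4 -11 7
4 -5 1
5 -11 6
5 -6 1
6 -11 5
6 -10 4
6 -9 3
6 -8 2
6 -7 1

Derivation:
Walk ring at distance 4 from (2, -7, 5):
Start at center + D4*4 = (-2, -7, 9)
  hex 0: (-2, -7, 9)
  hex 1: (-1, -8, 9)
  hex 2: (0, -9, 9)
  hex 3: (1, -10, 9)
  hex 4: (2, -11, 9)
  hex 5: (3, -11, 8)
  hex 6: (4, -11, 7)
  hex 7: (5, -11, 6)
  hex 8: (6, -11, 5)
  hex 9: (6, -10, 4)
  hex 10: (6, -9, 3)
  hex 11: (6, -8, 2)
  hex 12: (6, -7, 1)
  hex 13: (5, -6, 1)
  hex 14: (4, -5, 1)
  hex 15: (3, -4, 1)
  hex 16: (2, -3, 1)
  hex 17: (1, -3, 2)
  hex 18: (0, -3, 3)
  hex 19: (-1, -3, 4)
  hex 20: (-2, -3, 5)
  hex 21: (-2, -4, 6)
  hex 22: (-2, -5, 7)
  hex 23: (-2, -6, 8)
Sorted: 24 hexes.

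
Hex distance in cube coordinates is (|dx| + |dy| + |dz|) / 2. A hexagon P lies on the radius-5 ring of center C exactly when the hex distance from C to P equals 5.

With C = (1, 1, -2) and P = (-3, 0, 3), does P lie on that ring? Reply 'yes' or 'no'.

Answer: yes

Derivation:
|px - cx| = |-3 - 1| = 4
|py - cy| = |0 - 1| = 1
|pz - cz| = |3 - (-2)| = 5
distance = (4+1+5)/2 = 10/2 = 5
radius = 5; distance == radius -> yes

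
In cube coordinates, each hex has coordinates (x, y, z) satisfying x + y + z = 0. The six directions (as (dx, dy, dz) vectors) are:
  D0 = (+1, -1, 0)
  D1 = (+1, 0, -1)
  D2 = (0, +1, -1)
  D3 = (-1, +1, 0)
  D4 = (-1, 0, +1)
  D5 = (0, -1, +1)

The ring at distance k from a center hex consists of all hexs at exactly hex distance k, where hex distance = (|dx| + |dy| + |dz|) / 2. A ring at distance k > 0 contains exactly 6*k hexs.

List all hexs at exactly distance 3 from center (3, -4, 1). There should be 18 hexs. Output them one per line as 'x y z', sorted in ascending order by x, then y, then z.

Answer: 0 -4 4
0 -3 3
0 -2 2
0 -1 1
1 -5 4
1 -1 0
2 -6 4
2 -1 -1
3 -7 4
3 -1 -2
4 -7 3
4 -2 -2
5 -7 2
5 -3 -2
6 -7 1
6 -6 0
6 -5 -1
6 -4 -2

Derivation:
Walk ring at distance 3 from (3, -4, 1):
Start at center + D4*3 = (0, -4, 4)
  hex 0: (0, -4, 4)
  hex 1: (1, -5, 4)
  hex 2: (2, -6, 4)
  hex 3: (3, -7, 4)
  hex 4: (4, -7, 3)
  hex 5: (5, -7, 2)
  hex 6: (6, -7, 1)
  hex 7: (6, -6, 0)
  hex 8: (6, -5, -1)
  hex 9: (6, -4, -2)
  hex 10: (5, -3, -2)
  hex 11: (4, -2, -2)
  hex 12: (3, -1, -2)
  hex 13: (2, -1, -1)
  hex 14: (1, -1, 0)
  hex 15: (0, -1, 1)
  hex 16: (0, -2, 2)
  hex 17: (0, -3, 3)
Sorted: 18 hexes.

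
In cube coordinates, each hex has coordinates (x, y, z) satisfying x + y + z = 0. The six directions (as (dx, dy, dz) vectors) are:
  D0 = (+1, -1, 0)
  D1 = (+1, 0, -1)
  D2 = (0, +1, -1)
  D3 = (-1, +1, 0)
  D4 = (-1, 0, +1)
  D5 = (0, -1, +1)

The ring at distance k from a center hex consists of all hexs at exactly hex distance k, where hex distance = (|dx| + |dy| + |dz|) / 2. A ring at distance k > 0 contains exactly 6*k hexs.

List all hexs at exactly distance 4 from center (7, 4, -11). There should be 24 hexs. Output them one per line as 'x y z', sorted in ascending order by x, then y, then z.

Walk ring at distance 4 from (7, 4, -11):
Start at center + D4*4 = (3, 4, -7)
  hex 0: (3, 4, -7)
  hex 1: (4, 3, -7)
  hex 2: (5, 2, -7)
  hex 3: (6, 1, -7)
  hex 4: (7, 0, -7)
  hex 5: (8, 0, -8)
  hex 6: (9, 0, -9)
  hex 7: (10, 0, -10)
  hex 8: (11, 0, -11)
  hex 9: (11, 1, -12)
  hex 10: (11, 2, -13)
  hex 11: (11, 3, -14)
  hex 12: (11, 4, -15)
  hex 13: (10, 5, -15)
  hex 14: (9, 6, -15)
  hex 15: (8, 7, -15)
  hex 16: (7, 8, -15)
  hex 17: (6, 8, -14)
  hex 18: (5, 8, -13)
  hex 19: (4, 8, -12)
  hex 20: (3, 8, -11)
  hex 21: (3, 7, -10)
  hex 22: (3, 6, -9)
  hex 23: (3, 5, -8)
Sorted: 24 hexes.

Answer: 3 4 -7
3 5 -8
3 6 -9
3 7 -10
3 8 -11
4 3 -7
4 8 -12
5 2 -7
5 8 -13
6 1 -7
6 8 -14
7 0 -7
7 8 -15
8 0 -8
8 7 -15
9 0 -9
9 6 -15
10 0 -10
10 5 -15
11 0 -11
11 1 -12
11 2 -13
11 3 -14
11 4 -15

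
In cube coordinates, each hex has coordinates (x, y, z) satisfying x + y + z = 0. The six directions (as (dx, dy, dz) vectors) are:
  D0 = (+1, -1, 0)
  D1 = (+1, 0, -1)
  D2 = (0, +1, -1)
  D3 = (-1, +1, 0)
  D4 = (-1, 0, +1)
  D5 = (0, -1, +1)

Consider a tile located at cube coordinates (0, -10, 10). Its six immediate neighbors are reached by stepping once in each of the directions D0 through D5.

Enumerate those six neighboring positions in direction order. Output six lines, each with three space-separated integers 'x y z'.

Answer: 1 -11 10
1 -10 9
0 -9 9
-1 -9 10
-1 -10 11
0 -11 11

Derivation:
Center: (0, -10, 10). Add each direction:
  D0: (0, -10, 10) + (1, -1, 0) = (1, -11, 10)
  D1: (0, -10, 10) + (1, 0, -1) = (1, -10, 9)
  D2: (0, -10, 10) + (0, 1, -1) = (0, -9, 9)
  D3: (0, -10, 10) + (-1, 1, 0) = (-1, -9, 10)
  D4: (0, -10, 10) + (-1, 0, 1) = (-1, -10, 11)
  D5: (0, -10, 10) + (0, -1, 1) = (0, -11, 11)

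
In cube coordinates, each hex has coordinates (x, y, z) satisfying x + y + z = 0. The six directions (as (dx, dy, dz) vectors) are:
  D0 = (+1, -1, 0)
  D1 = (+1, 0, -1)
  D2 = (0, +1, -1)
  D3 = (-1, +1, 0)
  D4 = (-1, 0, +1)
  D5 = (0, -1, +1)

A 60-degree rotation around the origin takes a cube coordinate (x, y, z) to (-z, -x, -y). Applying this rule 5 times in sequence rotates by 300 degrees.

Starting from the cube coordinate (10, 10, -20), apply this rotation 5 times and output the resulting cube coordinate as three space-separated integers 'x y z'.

Start: (10, 10, -20)
Step 1: (10, 10, -20) -> (-(-20), -(10), -(10)) = (20, -10, -10)
Step 2: (20, -10, -10) -> (-(-10), -(20), -(-10)) = (10, -20, 10)
Step 3: (10, -20, 10) -> (-(10), -(10), -(-20)) = (-10, -10, 20)
Step 4: (-10, -10, 20) -> (-(20), -(-10), -(-10)) = (-20, 10, 10)
Step 5: (-20, 10, 10) -> (-(10), -(-20), -(10)) = (-10, 20, -10)

Answer: -10 20 -10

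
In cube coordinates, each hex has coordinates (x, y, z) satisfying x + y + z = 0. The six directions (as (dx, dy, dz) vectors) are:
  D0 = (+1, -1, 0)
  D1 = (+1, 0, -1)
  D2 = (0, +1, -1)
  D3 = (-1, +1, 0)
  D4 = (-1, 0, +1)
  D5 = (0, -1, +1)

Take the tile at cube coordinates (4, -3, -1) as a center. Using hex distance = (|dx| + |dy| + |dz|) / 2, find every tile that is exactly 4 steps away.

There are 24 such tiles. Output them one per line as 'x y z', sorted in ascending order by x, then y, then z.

Answer: 0 -3 3
0 -2 2
0 -1 1
0 0 0
0 1 -1
1 -4 3
1 1 -2
2 -5 3
2 1 -3
3 -6 3
3 1 -4
4 -7 3
4 1 -5
5 -7 2
5 0 -5
6 -7 1
6 -1 -5
7 -7 0
7 -2 -5
8 -7 -1
8 -6 -2
8 -5 -3
8 -4 -4
8 -3 -5

Derivation:
Walk ring at distance 4 from (4, -3, -1):
Start at center + D4*4 = (0, -3, 3)
  hex 0: (0, -3, 3)
  hex 1: (1, -4, 3)
  hex 2: (2, -5, 3)
  hex 3: (3, -6, 3)
  hex 4: (4, -7, 3)
  hex 5: (5, -7, 2)
  hex 6: (6, -7, 1)
  hex 7: (7, -7, 0)
  hex 8: (8, -7, -1)
  hex 9: (8, -6, -2)
  hex 10: (8, -5, -3)
  hex 11: (8, -4, -4)
  hex 12: (8, -3, -5)
  hex 13: (7, -2, -5)
  hex 14: (6, -1, -5)
  hex 15: (5, 0, -5)
  hex 16: (4, 1, -5)
  hex 17: (3, 1, -4)
  hex 18: (2, 1, -3)
  hex 19: (1, 1, -2)
  hex 20: (0, 1, -1)
  hex 21: (0, 0, 0)
  hex 22: (0, -1, 1)
  hex 23: (0, -2, 2)
Sorted: 24 hexes.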